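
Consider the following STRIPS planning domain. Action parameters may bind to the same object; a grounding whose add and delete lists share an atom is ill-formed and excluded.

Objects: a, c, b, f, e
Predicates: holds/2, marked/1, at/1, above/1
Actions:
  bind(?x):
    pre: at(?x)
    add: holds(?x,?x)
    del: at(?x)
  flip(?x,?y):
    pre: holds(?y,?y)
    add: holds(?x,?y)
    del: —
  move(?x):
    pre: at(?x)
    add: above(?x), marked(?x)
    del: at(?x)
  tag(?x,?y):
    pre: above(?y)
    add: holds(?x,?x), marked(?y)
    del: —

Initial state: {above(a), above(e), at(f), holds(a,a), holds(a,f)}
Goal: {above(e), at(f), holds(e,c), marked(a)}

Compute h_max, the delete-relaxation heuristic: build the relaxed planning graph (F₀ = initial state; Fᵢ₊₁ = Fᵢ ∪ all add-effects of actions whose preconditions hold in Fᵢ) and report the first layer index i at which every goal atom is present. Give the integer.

F0 = init (5 atoms)
F1 = F0 ∪ {above(f), holds(b,a), holds(b,b), holds(c,a), holds(c,c), holds(e,a), holds(e,e), holds(f,a), holds(f,f), marked(a), marked(e), marked(f)}  (17 atoms)
F2 = F1 ∪ {holds(a,b), holds(a,c), holds(a,e), holds(b,c), holds(b,e), holds(b,f), holds(c,b), holds(c,e), holds(c,f), holds(e,b), holds(e,c), holds(e,f), holds(f,b), holds(f,c), holds(f,e)}  (32 atoms)
goal ⊆ F2  ⇒  h_max = 2

2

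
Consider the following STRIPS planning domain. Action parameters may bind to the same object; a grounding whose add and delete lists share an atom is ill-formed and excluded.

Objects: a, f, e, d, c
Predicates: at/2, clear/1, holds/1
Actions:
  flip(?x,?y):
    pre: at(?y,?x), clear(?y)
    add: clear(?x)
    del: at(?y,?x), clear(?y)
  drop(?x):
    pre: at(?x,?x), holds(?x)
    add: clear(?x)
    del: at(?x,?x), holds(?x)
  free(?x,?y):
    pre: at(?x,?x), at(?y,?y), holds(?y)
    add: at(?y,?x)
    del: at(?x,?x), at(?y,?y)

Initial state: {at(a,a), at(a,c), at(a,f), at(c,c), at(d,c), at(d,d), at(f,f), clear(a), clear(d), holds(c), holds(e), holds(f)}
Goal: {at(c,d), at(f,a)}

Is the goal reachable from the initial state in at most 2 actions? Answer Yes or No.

Yes

1. free(a,f)  →  {at(a,c), at(a,f), at(c,c), at(d,c), at(d,d), at(f,a), clear(a), clear(d), holds(c), holds(e), holds(f)}
2. free(d,c)  →  {at(a,c), at(a,f), at(c,d), at(d,c), at(f,a), clear(a), clear(d), holds(c), holds(e), holds(f)}
optimal plan length = 2; 2 ≤ 2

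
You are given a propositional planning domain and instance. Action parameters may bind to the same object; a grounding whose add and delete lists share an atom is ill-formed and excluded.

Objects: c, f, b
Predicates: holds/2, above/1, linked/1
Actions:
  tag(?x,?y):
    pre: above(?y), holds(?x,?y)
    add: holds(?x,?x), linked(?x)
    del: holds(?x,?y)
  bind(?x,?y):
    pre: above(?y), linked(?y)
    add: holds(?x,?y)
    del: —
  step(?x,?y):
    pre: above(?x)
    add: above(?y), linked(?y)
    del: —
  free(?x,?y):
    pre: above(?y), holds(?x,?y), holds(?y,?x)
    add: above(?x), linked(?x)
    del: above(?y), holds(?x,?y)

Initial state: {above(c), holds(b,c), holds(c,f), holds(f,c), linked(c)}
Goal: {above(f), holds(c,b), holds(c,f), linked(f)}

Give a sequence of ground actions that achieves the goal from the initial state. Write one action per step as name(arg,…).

step(c,f); step(c,b); bind(c,b)

1. step(c,f)  →  {above(c), above(f), holds(b,c), holds(c,f), holds(f,c), linked(c), linked(f)}
2. step(c,b)  →  {above(b), above(c), above(f), holds(b,c), holds(c,f), holds(f,c), linked(b), linked(c), linked(f)}
3. bind(c,b)  →  {above(b), above(c), above(f), holds(b,c), holds(c,b), holds(c,f), holds(f,c), linked(b), linked(c), linked(f)}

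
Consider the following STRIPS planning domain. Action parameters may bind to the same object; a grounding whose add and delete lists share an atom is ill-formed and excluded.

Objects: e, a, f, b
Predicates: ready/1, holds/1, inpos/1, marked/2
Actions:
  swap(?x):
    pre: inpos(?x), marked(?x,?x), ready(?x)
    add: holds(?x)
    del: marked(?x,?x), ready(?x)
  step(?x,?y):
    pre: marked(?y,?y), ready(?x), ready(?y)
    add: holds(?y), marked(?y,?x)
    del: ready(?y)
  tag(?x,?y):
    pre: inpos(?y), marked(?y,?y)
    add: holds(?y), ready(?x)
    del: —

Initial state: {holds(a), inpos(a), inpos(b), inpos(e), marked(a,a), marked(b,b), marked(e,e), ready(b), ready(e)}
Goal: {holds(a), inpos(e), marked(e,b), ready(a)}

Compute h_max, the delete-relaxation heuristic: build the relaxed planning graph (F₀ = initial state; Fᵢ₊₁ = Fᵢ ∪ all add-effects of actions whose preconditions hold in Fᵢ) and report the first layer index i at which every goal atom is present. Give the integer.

1

F0 = init (9 atoms)
F1 = F0 ∪ {holds(b), holds(e), marked(b,e), marked(e,b), ready(a), ready(f)}  (15 atoms)
goal ⊆ F1  ⇒  h_max = 1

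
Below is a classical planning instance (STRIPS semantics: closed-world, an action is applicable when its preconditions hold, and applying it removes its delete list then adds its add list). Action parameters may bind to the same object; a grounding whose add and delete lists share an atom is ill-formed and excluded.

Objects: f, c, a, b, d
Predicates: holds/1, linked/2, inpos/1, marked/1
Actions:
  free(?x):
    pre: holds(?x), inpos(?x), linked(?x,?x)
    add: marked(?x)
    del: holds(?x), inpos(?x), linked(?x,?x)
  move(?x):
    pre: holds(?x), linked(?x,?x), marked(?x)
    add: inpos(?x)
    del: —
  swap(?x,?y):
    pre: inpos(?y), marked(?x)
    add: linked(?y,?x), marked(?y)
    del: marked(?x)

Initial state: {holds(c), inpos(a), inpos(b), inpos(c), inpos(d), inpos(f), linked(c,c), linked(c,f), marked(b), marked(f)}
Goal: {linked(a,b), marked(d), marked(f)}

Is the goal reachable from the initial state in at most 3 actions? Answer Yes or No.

1. swap(b,a)  →  {holds(c), inpos(a), inpos(b), inpos(c), inpos(d), inpos(f), linked(a,b), linked(c,c), linked(c,f), marked(a), marked(f)}
2. swap(a,d)  →  {holds(c), inpos(a), inpos(b), inpos(c), inpos(d), inpos(f), linked(a,b), linked(c,c), linked(c,f), linked(d,a), marked(d), marked(f)}
optimal plan length = 2; 2 ≤ 3

Yes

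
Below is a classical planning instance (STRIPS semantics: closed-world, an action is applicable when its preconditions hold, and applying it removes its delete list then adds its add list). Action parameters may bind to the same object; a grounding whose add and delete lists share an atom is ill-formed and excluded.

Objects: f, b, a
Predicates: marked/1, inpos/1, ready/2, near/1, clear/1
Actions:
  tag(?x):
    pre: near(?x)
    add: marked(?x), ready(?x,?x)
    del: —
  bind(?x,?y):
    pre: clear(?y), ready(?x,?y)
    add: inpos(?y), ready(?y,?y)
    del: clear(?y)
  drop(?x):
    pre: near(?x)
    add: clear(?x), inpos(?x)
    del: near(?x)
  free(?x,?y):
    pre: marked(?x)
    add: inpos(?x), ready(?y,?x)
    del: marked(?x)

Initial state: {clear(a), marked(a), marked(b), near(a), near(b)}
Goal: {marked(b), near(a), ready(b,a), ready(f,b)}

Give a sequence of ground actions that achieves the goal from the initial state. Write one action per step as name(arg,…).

free(b,f); tag(b); free(a,b)

1. free(b,f)  →  {clear(a), inpos(b), marked(a), near(a), near(b), ready(f,b)}
2. tag(b)  →  {clear(a), inpos(b), marked(a), marked(b), near(a), near(b), ready(b,b), ready(f,b)}
3. free(a,b)  →  {clear(a), inpos(a), inpos(b), marked(b), near(a), near(b), ready(b,a), ready(b,b), ready(f,b)}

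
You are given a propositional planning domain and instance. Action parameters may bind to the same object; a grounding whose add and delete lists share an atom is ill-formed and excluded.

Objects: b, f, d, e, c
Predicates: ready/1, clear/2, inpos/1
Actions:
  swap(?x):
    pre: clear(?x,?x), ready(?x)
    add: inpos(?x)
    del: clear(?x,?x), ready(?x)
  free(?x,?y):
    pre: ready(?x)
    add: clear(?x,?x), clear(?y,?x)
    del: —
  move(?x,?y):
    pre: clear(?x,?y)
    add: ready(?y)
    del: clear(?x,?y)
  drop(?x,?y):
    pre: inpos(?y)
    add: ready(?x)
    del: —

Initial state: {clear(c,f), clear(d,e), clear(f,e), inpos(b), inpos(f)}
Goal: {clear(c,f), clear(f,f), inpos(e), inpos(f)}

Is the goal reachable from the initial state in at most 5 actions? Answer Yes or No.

Yes

1. move(f,e)  →  {clear(c,f), clear(d,e), inpos(b), inpos(f), ready(e)}
2. free(e,b)  →  {clear(b,e), clear(c,f), clear(d,e), clear(e,e), inpos(b), inpos(f), ready(e)}
3. swap(e)  →  {clear(b,e), clear(c,f), clear(d,e), inpos(b), inpos(e), inpos(f)}
4. move(c,f)  →  {clear(b,e), clear(d,e), inpos(b), inpos(e), inpos(f), ready(f)}
5. free(f,c)  →  {clear(b,e), clear(c,f), clear(d,e), clear(f,f), inpos(b), inpos(e), inpos(f), ready(f)}
optimal plan length = 5; 5 ≤ 5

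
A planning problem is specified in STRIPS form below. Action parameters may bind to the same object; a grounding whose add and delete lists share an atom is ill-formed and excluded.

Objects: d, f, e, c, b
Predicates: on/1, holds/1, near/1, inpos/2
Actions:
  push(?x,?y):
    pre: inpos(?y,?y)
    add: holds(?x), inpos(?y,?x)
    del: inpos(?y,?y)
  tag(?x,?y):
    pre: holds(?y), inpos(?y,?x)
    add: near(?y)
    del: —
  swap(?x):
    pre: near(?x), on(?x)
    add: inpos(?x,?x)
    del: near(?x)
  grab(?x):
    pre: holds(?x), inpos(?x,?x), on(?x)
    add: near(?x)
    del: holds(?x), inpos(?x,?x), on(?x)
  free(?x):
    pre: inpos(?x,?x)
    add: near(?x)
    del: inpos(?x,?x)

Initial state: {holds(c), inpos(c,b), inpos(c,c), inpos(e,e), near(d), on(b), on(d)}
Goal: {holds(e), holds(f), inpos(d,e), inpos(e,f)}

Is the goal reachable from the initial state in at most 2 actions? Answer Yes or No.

No

1. push(f,e)  →  {holds(c), holds(f), inpos(c,b), inpos(c,c), inpos(e,f), near(d), on(b), on(d)}
2. swap(d)  →  {holds(c), holds(f), inpos(c,b), inpos(c,c), inpos(d,d), inpos(e,f), on(b), on(d)}
3. push(e,d)  →  {holds(c), holds(e), holds(f), inpos(c,b), inpos(c,c), inpos(d,e), inpos(e,f), on(b), on(d)}
optimal plan length = 3; 3 > 2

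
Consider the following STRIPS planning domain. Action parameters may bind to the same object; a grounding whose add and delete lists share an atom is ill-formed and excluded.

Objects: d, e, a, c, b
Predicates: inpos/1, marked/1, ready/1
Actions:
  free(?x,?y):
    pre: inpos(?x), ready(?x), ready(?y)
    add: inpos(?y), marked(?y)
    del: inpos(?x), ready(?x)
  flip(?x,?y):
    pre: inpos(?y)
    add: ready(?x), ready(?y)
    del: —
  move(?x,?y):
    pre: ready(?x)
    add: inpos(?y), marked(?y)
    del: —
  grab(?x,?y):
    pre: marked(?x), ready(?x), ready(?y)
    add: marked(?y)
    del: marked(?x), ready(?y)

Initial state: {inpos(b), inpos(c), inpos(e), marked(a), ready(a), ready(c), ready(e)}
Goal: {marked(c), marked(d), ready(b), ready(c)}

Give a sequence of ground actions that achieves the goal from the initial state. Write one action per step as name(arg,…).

1. free(e,c)  →  {inpos(b), inpos(c), marked(a), marked(c), ready(a), ready(c)}
2. flip(d,b)  →  {inpos(b), inpos(c), marked(a), marked(c), ready(a), ready(b), ready(c), ready(d)}
3. move(d,d)  →  {inpos(b), inpos(c), inpos(d), marked(a), marked(c), marked(d), ready(a), ready(b), ready(c), ready(d)}

free(e,c); flip(d,b); move(d,d)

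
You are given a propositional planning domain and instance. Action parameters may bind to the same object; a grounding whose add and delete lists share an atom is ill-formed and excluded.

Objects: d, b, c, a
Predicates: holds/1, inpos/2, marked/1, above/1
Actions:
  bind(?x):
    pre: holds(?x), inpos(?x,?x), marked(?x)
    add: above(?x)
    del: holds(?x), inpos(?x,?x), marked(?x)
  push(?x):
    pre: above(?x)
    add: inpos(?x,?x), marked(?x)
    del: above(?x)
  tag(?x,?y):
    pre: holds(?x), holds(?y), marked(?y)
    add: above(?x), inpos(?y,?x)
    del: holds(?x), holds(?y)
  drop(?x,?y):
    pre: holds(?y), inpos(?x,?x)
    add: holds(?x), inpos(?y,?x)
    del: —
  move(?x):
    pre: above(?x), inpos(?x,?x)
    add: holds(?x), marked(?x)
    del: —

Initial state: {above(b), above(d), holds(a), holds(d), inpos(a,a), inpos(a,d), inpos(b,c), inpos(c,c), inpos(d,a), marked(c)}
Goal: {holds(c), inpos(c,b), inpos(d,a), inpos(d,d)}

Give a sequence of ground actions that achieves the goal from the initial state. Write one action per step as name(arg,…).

push(d); push(b); drop(c,d); drop(b,c)

1. push(d)  →  {above(b), holds(a), holds(d), inpos(a,a), inpos(a,d), inpos(b,c), inpos(c,c), inpos(d,a), inpos(d,d), marked(c), marked(d)}
2. push(b)  →  {holds(a), holds(d), inpos(a,a), inpos(a,d), inpos(b,b), inpos(b,c), inpos(c,c), inpos(d,a), inpos(d,d), marked(b), marked(c), marked(d)}
3. drop(c,d)  →  {holds(a), holds(c), holds(d), inpos(a,a), inpos(a,d), inpos(b,b), inpos(b,c), inpos(c,c), inpos(d,a), inpos(d,c), inpos(d,d), marked(b), marked(c), marked(d)}
4. drop(b,c)  →  {holds(a), holds(b), holds(c), holds(d), inpos(a,a), inpos(a,d), inpos(b,b), inpos(b,c), inpos(c,b), inpos(c,c), inpos(d,a), inpos(d,c), inpos(d,d), marked(b), marked(c), marked(d)}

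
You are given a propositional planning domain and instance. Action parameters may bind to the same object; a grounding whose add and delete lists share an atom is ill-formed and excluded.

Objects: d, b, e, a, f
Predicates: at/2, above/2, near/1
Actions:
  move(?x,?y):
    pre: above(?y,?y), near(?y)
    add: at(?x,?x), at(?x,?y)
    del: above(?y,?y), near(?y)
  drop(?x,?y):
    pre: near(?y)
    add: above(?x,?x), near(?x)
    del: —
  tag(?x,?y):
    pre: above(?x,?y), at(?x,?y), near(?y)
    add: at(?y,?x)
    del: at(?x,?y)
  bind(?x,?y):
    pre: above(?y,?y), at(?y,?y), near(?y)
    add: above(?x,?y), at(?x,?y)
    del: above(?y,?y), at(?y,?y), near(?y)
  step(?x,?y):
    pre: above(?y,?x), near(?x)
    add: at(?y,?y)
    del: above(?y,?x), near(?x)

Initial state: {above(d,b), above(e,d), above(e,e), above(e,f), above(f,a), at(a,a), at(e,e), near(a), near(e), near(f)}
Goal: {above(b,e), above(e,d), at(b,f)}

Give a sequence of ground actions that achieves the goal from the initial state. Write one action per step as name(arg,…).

drop(f,e); move(b,f); bind(b,e)

1. drop(f,e)  →  {above(d,b), above(e,d), above(e,e), above(e,f), above(f,a), above(f,f), at(a,a), at(e,e), near(a), near(e), near(f)}
2. move(b,f)  →  {above(d,b), above(e,d), above(e,e), above(e,f), above(f,a), at(a,a), at(b,b), at(b,f), at(e,e), near(a), near(e)}
3. bind(b,e)  →  {above(b,e), above(d,b), above(e,d), above(e,f), above(f,a), at(a,a), at(b,b), at(b,e), at(b,f), near(a)}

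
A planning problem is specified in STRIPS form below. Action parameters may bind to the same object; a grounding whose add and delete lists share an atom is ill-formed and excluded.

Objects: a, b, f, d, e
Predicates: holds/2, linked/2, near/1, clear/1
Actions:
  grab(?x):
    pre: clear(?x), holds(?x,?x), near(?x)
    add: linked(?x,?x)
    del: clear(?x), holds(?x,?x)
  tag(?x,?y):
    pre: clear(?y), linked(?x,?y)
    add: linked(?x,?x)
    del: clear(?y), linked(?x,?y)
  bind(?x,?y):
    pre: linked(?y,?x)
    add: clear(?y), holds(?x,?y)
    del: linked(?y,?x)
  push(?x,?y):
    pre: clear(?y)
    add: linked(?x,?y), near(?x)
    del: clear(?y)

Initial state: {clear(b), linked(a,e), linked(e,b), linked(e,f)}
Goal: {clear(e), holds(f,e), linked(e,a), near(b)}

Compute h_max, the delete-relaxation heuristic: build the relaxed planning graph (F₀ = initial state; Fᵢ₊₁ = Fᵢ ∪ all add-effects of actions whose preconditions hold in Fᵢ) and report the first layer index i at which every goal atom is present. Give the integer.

F0 = init (4 atoms)
F1 = F0 ∪ {clear(a), clear(e), holds(b,e), holds(e,a), holds(f,e), linked(a,b), linked(b,b), linked(d,b), linked(e,e), linked(f,b), near(a), near(b), near(d), near(e), near(f)}  (19 atoms)
F2 = F1 ∪ {clear(d), clear(f), holds(b,a), holds(b,b), holds(b,d), holds(b,f), holds(e,e), linked(a,a), linked(b,a), linked(b,e), linked(d,a), linked(d,d), linked(d,e), linked(e,a), linked(f,a), linked(f,e), linked(f,f)}  (36 atoms)
goal ⊆ F2  ⇒  h_max = 2

2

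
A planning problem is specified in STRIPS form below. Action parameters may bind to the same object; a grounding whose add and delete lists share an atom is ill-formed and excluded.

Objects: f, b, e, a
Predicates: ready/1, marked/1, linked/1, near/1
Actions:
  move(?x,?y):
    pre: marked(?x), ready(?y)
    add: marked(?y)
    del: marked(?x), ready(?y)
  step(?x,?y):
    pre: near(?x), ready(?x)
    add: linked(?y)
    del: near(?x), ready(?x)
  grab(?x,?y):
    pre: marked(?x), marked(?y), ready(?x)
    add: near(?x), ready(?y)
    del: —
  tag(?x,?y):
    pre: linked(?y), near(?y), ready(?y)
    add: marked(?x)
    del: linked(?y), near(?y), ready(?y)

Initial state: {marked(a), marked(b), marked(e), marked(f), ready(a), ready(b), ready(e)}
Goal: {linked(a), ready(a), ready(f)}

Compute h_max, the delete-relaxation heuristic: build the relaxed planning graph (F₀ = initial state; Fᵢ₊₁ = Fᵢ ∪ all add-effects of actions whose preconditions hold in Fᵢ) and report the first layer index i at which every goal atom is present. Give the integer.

F0 = init (7 atoms)
F1 = F0 ∪ {near(a), near(b), near(e), ready(f)}  (11 atoms)
F2 = F1 ∪ {linked(a), linked(b), linked(e), linked(f), near(f)}  (16 atoms)
goal ⊆ F2  ⇒  h_max = 2

2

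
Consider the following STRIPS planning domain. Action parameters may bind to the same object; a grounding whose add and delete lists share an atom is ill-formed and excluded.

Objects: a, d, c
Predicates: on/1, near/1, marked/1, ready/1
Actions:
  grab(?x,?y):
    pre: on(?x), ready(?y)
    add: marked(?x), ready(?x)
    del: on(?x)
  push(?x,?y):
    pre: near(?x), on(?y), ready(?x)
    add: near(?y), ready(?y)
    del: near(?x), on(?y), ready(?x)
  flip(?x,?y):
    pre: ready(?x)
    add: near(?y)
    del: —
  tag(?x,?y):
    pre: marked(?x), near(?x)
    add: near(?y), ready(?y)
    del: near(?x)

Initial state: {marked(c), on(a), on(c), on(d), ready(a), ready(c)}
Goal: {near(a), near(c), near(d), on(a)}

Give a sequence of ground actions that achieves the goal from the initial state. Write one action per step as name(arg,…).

flip(a,a); flip(a,d); flip(a,c)

1. flip(a,a)  →  {marked(c), near(a), on(a), on(c), on(d), ready(a), ready(c)}
2. flip(a,d)  →  {marked(c), near(a), near(d), on(a), on(c), on(d), ready(a), ready(c)}
3. flip(a,c)  →  {marked(c), near(a), near(c), near(d), on(a), on(c), on(d), ready(a), ready(c)}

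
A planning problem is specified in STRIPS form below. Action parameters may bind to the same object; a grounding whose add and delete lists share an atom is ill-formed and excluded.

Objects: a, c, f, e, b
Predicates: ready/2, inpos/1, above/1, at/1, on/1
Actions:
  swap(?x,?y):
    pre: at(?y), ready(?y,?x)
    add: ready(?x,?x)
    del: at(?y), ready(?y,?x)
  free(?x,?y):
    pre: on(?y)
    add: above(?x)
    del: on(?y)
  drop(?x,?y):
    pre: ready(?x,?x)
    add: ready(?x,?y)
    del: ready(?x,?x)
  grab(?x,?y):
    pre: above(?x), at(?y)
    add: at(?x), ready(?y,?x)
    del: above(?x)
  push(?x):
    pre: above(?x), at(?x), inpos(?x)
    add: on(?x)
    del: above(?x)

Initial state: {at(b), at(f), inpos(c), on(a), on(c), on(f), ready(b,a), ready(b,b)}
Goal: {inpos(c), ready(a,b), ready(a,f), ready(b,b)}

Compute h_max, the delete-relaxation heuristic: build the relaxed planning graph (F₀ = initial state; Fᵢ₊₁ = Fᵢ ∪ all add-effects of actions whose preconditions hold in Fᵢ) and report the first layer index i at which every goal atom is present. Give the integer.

2

F0 = init (8 atoms)
F1 = F0 ∪ {above(a), above(b), above(c), above(e), above(f), ready(a,a), ready(b,c), ready(b,e), ready(b,f)}  (17 atoms)
F2 = F1 ∪ {at(a), at(c), at(e), ready(a,b), ready(a,c), ready(a,e), ready(a,f), ready(c,c), ready(e,e), ready(f,a), ready(f,b), ready(f,c), ready(f,e), ready(f,f)}  (31 atoms)
goal ⊆ F2  ⇒  h_max = 2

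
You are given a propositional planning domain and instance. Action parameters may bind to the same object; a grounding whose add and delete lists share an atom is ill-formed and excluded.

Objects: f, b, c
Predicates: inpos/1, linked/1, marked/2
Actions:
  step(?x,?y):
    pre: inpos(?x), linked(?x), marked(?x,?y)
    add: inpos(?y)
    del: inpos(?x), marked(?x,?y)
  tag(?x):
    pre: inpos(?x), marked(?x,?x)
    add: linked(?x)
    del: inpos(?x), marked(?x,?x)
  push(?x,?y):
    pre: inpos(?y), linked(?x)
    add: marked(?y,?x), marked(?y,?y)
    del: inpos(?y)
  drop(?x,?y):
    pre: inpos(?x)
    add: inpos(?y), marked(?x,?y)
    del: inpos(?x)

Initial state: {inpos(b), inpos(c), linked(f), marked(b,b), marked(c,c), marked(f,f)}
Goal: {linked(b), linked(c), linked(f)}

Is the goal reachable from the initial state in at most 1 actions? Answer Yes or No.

1. tag(b)  →  {inpos(c), linked(b), linked(f), marked(c,c), marked(f,f)}
2. tag(c)  →  {linked(b), linked(c), linked(f), marked(f,f)}
optimal plan length = 2; 2 > 1

No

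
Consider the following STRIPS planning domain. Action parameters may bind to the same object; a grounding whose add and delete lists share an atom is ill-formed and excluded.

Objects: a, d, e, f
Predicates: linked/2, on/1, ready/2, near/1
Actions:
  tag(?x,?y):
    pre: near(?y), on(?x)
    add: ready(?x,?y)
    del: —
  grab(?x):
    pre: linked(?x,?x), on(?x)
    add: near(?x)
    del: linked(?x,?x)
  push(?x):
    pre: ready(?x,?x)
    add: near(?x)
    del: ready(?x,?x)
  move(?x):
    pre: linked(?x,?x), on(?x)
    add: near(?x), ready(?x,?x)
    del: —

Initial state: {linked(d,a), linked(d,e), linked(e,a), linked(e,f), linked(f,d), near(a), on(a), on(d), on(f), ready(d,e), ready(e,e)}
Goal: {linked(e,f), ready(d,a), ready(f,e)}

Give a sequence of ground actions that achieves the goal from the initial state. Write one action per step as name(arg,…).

1. tag(d,a)  →  {linked(d,a), linked(d,e), linked(e,a), linked(e,f), linked(f,d), near(a), on(a), on(d), on(f), ready(d,a), ready(d,e), ready(e,e)}
2. push(e)  →  {linked(d,a), linked(d,e), linked(e,a), linked(e,f), linked(f,d), near(a), near(e), on(a), on(d), on(f), ready(d,a), ready(d,e)}
3. tag(f,e)  →  {linked(d,a), linked(d,e), linked(e,a), linked(e,f), linked(f,d), near(a), near(e), on(a), on(d), on(f), ready(d,a), ready(d,e), ready(f,e)}

tag(d,a); push(e); tag(f,e)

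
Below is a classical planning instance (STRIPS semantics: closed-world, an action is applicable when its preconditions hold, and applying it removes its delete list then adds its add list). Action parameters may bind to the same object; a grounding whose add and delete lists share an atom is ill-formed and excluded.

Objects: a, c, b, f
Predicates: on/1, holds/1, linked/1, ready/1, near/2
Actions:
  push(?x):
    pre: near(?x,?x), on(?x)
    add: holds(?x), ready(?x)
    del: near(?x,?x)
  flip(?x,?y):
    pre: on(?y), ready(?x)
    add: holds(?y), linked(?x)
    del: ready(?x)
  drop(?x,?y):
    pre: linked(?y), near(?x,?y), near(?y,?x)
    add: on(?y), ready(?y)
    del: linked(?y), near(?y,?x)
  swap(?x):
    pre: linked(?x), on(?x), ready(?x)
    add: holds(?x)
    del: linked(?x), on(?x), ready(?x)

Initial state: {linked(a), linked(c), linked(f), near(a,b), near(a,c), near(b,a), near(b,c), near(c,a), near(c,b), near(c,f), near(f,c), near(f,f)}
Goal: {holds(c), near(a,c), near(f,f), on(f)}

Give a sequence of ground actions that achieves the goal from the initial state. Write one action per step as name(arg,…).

drop(a,c); flip(c,c); drop(c,f)

1. drop(a,c)  →  {linked(a), linked(f), near(a,b), near(a,c), near(b,a), near(b,c), near(c,b), near(c,f), near(f,c), near(f,f), on(c), ready(c)}
2. flip(c,c)  →  {holds(c), linked(a), linked(c), linked(f), near(a,b), near(a,c), near(b,a), near(b,c), near(c,b), near(c,f), near(f,c), near(f,f), on(c)}
3. drop(c,f)  →  {holds(c), linked(a), linked(c), near(a,b), near(a,c), near(b,a), near(b,c), near(c,b), near(c,f), near(f,f), on(c), on(f), ready(f)}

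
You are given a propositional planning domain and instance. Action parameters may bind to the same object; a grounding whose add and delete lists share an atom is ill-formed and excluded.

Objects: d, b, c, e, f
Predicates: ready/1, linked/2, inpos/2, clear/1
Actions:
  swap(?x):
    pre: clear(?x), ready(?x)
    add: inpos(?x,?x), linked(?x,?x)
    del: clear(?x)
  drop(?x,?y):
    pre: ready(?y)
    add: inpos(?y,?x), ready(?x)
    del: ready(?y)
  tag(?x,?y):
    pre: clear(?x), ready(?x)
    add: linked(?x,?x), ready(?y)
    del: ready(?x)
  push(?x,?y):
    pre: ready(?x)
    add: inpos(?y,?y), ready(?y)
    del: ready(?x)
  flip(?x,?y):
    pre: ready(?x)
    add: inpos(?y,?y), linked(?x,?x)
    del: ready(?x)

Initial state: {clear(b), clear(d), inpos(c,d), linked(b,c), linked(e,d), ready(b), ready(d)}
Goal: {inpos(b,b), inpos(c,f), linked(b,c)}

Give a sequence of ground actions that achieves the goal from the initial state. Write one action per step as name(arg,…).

1. swap(b)  →  {clear(d), inpos(b,b), inpos(c,d), linked(b,b), linked(b,c), linked(e,d), ready(b), ready(d)}
2. drop(c,d)  →  {clear(d), inpos(b,b), inpos(c,d), inpos(d,c), linked(b,b), linked(b,c), linked(e,d), ready(b), ready(c)}
3. drop(f,c)  →  {clear(d), inpos(b,b), inpos(c,d), inpos(c,f), inpos(d,c), linked(b,b), linked(b,c), linked(e,d), ready(b), ready(f)}

swap(b); drop(c,d); drop(f,c)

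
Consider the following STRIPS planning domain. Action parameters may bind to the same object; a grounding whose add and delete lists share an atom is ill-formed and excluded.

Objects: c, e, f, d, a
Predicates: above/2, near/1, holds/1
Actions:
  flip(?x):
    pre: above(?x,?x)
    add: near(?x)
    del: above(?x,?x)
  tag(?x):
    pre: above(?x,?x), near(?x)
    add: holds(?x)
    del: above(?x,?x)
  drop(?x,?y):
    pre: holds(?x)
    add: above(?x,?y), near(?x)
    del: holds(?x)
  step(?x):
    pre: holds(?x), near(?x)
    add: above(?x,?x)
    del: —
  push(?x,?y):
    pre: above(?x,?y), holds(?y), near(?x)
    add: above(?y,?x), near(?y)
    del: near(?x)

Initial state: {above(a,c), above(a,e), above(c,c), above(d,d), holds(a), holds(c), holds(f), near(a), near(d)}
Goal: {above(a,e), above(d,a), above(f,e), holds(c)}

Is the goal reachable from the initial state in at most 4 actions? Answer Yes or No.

Yes

1. tag(d)  →  {above(a,c), above(a,e), above(c,c), holds(a), holds(c), holds(d), holds(f), near(a), near(d)}
2. drop(f,e)  →  {above(a,c), above(a,e), above(c,c), above(f,e), holds(a), holds(c), holds(d), near(a), near(d), near(f)}
3. drop(d,a)  →  {above(a,c), above(a,e), above(c,c), above(d,a), above(f,e), holds(a), holds(c), near(a), near(d), near(f)}
optimal plan length = 3; 3 ≤ 4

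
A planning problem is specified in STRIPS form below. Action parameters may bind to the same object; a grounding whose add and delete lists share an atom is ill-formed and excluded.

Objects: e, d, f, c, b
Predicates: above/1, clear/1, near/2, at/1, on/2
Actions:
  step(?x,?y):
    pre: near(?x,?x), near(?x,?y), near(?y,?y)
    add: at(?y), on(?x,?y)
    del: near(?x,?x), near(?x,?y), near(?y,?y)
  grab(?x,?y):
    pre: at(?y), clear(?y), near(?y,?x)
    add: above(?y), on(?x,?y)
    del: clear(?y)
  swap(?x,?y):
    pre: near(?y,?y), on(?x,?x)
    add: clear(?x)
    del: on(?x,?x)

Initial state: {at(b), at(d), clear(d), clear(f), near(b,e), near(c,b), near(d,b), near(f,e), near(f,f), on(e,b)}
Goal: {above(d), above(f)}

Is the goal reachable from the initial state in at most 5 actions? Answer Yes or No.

Yes

1. step(f,f)  →  {at(b), at(d), at(f), clear(d), clear(f), near(b,e), near(c,b), near(d,b), near(f,e), on(e,b), on(f,f)}
2. grab(e,f)  →  {above(f), at(b), at(d), at(f), clear(d), near(b,e), near(c,b), near(d,b), near(f,e), on(e,b), on(e,f), on(f,f)}
3. grab(b,d)  →  {above(d), above(f), at(b), at(d), at(f), near(b,e), near(c,b), near(d,b), near(f,e), on(b,d), on(e,b), on(e,f), on(f,f)}
optimal plan length = 3; 3 ≤ 5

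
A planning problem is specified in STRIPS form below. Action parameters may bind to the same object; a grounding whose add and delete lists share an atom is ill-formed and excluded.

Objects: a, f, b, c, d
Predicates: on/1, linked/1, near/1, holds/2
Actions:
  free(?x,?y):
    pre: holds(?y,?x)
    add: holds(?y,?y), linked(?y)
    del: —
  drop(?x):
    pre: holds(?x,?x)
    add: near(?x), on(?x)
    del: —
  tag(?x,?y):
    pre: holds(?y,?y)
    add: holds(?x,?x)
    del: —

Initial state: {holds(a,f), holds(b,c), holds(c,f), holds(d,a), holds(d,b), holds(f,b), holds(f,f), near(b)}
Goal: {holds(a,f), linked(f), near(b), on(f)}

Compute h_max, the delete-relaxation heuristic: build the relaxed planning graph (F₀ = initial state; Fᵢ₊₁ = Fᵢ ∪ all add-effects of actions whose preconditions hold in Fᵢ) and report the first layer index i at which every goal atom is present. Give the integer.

F0 = init (8 atoms)
F1 = F0 ∪ {holds(a,a), holds(b,b), holds(c,c), holds(d,d), linked(a), linked(b), linked(c), linked(d), linked(f), near(f), on(f)}  (19 atoms)
goal ⊆ F1  ⇒  h_max = 1

1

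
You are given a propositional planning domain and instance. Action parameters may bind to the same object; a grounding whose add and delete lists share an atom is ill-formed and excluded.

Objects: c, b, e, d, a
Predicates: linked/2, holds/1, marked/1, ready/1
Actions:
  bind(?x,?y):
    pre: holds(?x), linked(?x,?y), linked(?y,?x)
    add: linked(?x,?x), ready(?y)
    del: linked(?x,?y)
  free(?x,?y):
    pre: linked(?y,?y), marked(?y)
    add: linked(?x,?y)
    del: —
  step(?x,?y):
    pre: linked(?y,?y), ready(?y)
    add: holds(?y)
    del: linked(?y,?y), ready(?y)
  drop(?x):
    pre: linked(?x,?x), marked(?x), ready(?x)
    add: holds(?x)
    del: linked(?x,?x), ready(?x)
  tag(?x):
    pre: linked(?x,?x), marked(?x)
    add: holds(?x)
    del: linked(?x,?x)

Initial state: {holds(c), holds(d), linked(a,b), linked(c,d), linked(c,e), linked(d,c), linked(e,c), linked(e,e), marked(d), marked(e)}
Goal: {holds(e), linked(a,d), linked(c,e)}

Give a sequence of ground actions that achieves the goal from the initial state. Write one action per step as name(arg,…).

bind(d,c); free(a,d); tag(e)

1. bind(d,c)  →  {holds(c), holds(d), linked(a,b), linked(c,d), linked(c,e), linked(d,d), linked(e,c), linked(e,e), marked(d), marked(e), ready(c)}
2. free(a,d)  →  {holds(c), holds(d), linked(a,b), linked(a,d), linked(c,d), linked(c,e), linked(d,d), linked(e,c), linked(e,e), marked(d), marked(e), ready(c)}
3. tag(e)  →  {holds(c), holds(d), holds(e), linked(a,b), linked(a,d), linked(c,d), linked(c,e), linked(d,d), linked(e,c), marked(d), marked(e), ready(c)}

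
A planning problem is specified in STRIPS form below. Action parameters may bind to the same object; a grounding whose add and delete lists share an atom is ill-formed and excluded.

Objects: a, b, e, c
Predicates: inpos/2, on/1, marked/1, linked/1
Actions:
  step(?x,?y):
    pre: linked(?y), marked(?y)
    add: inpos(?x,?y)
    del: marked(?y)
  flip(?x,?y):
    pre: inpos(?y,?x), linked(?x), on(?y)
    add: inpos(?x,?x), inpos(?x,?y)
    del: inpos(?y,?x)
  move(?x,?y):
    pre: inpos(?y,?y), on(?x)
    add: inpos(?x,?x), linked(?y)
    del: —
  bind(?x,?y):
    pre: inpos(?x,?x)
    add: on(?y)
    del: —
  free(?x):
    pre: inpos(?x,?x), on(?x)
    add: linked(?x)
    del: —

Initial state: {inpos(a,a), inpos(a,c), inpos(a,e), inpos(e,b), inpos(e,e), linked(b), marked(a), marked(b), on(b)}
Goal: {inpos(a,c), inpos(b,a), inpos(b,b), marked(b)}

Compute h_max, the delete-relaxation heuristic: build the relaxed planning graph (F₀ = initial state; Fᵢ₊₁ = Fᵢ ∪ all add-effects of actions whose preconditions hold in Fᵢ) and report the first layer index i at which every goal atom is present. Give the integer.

F0 = init (9 atoms)
F1 = F0 ∪ {inpos(a,b), inpos(b,b), inpos(c,b), linked(a), linked(e), on(a), on(c), on(e)}  (17 atoms)
F2 = F1 ∪ {inpos(b,a), inpos(b,c), inpos(b,e), inpos(c,a), inpos(c,c), inpos(e,a)}  (23 atoms)
goal ⊆ F2  ⇒  h_max = 2

2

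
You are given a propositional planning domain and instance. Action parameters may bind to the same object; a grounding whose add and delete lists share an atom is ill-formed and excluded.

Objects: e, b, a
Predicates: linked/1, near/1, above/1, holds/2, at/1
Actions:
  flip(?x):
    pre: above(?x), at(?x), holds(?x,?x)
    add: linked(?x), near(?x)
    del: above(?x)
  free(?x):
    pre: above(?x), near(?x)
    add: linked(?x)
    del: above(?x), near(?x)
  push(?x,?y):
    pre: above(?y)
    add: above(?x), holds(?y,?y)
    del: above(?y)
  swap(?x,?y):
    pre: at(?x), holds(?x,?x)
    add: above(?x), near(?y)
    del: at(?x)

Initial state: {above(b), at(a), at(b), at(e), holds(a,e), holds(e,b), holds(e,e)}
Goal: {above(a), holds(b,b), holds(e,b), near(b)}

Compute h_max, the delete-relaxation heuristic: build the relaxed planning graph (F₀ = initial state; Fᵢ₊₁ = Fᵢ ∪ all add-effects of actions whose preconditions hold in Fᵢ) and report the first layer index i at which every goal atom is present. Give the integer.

F0 = init (7 atoms)
F1 = F0 ∪ {above(a), above(e), holds(b,b), near(a), near(b), near(e)}  (13 atoms)
goal ⊆ F1  ⇒  h_max = 1

1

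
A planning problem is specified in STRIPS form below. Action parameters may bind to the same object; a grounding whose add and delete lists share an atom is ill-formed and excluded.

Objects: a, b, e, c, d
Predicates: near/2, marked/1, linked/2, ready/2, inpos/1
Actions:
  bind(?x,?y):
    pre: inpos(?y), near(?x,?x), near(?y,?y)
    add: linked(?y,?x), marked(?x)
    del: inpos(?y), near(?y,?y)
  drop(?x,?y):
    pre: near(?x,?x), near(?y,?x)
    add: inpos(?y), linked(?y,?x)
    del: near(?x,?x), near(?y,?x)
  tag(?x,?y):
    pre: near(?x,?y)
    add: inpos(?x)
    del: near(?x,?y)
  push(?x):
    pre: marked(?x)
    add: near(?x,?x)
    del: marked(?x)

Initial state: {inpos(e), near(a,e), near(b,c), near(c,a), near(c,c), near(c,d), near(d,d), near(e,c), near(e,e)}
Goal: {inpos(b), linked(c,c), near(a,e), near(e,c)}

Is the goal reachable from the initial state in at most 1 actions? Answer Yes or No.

No

1. drop(c,c)  →  {inpos(c), inpos(e), linked(c,c), near(a,e), near(b,c), near(c,a), near(c,d), near(d,d), near(e,c), near(e,e)}
2. tag(b,c)  →  {inpos(b), inpos(c), inpos(e), linked(c,c), near(a,e), near(c,a), near(c,d), near(d,d), near(e,c), near(e,e)}
optimal plan length = 2; 2 > 1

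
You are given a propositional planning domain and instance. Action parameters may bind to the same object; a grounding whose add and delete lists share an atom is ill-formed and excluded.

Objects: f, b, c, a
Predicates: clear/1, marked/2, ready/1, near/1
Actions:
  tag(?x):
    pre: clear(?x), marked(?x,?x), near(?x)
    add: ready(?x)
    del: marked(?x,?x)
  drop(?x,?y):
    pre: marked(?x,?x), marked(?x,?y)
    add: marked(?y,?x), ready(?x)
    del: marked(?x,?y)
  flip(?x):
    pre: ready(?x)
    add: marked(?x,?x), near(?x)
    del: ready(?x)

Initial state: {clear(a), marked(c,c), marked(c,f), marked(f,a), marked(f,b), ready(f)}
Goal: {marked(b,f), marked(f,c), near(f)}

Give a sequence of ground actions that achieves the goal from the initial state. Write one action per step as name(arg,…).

1. drop(c,f)  →  {clear(a), marked(c,c), marked(f,a), marked(f,b), marked(f,c), ready(c), ready(f)}
2. flip(f)  →  {clear(a), marked(c,c), marked(f,a), marked(f,b), marked(f,c), marked(f,f), near(f), ready(c)}
3. drop(f,b)  →  {clear(a), marked(b,f), marked(c,c), marked(f,a), marked(f,c), marked(f,f), near(f), ready(c), ready(f)}

drop(c,f); flip(f); drop(f,b)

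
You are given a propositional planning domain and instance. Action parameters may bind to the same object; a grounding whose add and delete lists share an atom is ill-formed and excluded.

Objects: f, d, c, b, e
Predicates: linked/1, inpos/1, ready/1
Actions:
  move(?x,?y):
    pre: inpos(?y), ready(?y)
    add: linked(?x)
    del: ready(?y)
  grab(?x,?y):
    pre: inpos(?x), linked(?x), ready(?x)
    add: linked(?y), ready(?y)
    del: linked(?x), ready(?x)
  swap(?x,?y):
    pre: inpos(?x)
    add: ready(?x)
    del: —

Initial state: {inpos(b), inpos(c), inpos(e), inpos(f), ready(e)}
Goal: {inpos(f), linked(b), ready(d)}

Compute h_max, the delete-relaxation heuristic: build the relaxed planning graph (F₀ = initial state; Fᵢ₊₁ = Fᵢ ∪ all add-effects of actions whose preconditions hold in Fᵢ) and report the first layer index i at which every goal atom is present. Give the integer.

F0 = init (5 atoms)
F1 = F0 ∪ {linked(b), linked(c), linked(d), linked(e), linked(f), ready(b), ready(c), ready(f)}  (13 atoms)
F2 = F1 ∪ {ready(d)}  (14 atoms)
goal ⊆ F2  ⇒  h_max = 2

2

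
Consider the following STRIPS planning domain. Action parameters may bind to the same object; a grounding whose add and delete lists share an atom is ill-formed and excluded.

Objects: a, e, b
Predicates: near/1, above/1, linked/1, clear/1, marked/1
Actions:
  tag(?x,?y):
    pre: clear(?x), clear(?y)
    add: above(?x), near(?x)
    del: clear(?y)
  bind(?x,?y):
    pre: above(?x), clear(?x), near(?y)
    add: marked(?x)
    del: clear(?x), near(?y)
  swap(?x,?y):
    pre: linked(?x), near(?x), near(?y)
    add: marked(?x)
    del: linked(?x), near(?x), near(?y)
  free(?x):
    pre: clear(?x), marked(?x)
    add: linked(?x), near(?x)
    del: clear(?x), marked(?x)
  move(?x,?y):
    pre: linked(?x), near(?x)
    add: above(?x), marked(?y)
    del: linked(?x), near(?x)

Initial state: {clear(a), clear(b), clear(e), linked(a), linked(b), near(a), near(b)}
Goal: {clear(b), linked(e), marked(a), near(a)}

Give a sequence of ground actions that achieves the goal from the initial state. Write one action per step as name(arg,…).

swap(a,a); tag(a,a); move(b,e); free(e)

1. swap(a,a)  →  {clear(a), clear(b), clear(e), linked(b), marked(a), near(b)}
2. tag(a,a)  →  {above(a), clear(b), clear(e), linked(b), marked(a), near(a), near(b)}
3. move(b,e)  →  {above(a), above(b), clear(b), clear(e), marked(a), marked(e), near(a)}
4. free(e)  →  {above(a), above(b), clear(b), linked(e), marked(a), near(a), near(e)}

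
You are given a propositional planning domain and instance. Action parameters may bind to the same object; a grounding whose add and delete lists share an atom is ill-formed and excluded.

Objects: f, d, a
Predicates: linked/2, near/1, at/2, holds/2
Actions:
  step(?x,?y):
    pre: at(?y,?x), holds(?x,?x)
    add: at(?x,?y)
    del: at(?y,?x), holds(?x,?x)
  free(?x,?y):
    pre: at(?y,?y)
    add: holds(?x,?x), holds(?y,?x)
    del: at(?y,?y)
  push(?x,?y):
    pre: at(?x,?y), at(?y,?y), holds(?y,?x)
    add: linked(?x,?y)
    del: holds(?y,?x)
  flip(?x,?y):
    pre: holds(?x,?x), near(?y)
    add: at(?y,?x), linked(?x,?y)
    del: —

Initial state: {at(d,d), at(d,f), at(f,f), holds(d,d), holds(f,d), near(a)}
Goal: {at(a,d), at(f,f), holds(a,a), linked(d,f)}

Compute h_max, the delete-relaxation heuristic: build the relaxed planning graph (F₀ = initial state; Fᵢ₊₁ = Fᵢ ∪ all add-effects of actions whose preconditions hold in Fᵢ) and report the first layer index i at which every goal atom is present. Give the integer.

F0 = init (6 atoms)
F1 = F0 ∪ {at(a,d), holds(a,a), holds(d,a), holds(d,f), holds(f,a), holds(f,f), linked(d,a), linked(d,d), linked(d,f)}  (15 atoms)
goal ⊆ F1  ⇒  h_max = 1

1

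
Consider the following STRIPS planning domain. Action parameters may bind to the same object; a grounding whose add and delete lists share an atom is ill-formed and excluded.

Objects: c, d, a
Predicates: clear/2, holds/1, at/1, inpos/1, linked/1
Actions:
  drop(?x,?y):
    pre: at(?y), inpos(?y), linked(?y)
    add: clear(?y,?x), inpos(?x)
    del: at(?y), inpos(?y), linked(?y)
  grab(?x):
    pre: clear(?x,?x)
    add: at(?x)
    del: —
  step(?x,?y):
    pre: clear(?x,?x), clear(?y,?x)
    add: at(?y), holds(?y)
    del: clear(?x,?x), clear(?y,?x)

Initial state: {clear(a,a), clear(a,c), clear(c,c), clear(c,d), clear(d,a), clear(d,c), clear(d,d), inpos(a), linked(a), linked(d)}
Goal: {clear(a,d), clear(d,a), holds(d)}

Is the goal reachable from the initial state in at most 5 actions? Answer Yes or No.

Yes

1. grab(a)  →  {at(a), clear(a,a), clear(a,c), clear(c,c), clear(c,d), clear(d,a), clear(d,c), clear(d,d), inpos(a), linked(a), linked(d)}
2. drop(d,a)  →  {clear(a,a), clear(a,c), clear(a,d), clear(c,c), clear(c,d), clear(d,a), clear(d,c), clear(d,d), inpos(d), linked(d)}
3. step(c,d)  →  {at(d), clear(a,a), clear(a,c), clear(a,d), clear(c,d), clear(d,a), clear(d,d), holds(d), inpos(d), linked(d)}
optimal plan length = 3; 3 ≤ 5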